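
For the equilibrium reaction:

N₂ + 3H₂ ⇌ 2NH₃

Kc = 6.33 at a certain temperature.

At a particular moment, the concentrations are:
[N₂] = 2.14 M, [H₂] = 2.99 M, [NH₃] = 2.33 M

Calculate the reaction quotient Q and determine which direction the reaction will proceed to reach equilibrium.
Q = 0.095, Q < K, reaction proceeds forward (toward products)

Q = ([NH₃]^2) / ([N₂] × [H₂]^3)
  = ((2.33)^2) / ((2.14)·(2.99)^3) = 5.4289/57.204 = 0.0949
Since Q = 0.0949 < Kc = 6.33, the reaction proceeds forward (toward products) to reach equilibrium.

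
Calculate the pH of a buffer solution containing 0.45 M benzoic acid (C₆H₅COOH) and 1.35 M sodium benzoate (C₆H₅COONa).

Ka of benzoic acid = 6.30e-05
pH = 4.68

pKa = -log(6.30e-05) = 4.20. pH = pKa + log([A⁻]/[HA]) = 4.20 + log(1.35/0.45)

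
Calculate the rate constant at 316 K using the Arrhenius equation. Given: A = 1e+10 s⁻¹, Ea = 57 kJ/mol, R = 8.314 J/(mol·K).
3.78e+00 s⁻¹

k = A·exp(-Ea/(R·T)) = 1e+10·exp(-57000/(8.314·316)) = 1e+10·exp(-21.6959) = 1e+10·3.7808e-10 = 3.78e+00 s⁻¹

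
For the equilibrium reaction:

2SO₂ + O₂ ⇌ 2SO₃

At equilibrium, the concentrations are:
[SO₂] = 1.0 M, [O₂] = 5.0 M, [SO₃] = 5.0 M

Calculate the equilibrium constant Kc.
K_c = 5.0000

Kc = ([SO₃]^2) / ([SO₂]^2 × [O₂])
   = ((5.0)^2) / ((1.0)^2·(5.0))
   = 25 / 5 = 5.0000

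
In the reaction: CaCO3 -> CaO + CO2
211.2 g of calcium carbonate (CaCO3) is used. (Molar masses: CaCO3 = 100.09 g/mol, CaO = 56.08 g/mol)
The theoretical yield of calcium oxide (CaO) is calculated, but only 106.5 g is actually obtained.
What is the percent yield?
Moles of CaCO3 = 211.2 g ÷ 100.09 g/mol = 2.1101 mol
Mole ratio: 1 mol CaO / 1 mol CaCO3
Moles of CaO = 2.1101 × (1/1) = 2.1101 mol
Theoretical yield = 2.1101 mol × 56.08 g/mol = 118.33 g
Actual yield = 106.5 g
Percent yield = (106.5 / 118.33) × 100% = 90.0%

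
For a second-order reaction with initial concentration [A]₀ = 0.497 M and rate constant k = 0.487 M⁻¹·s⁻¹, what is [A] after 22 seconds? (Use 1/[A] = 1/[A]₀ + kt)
0.0786 M

1/[A] = 1/[A]₀ + k·t = 1/0.497 + (0.487)·(22) = 2.0121 + 10.7140 = 12.7261
[A] = 1/12.7261 = 0.0786 M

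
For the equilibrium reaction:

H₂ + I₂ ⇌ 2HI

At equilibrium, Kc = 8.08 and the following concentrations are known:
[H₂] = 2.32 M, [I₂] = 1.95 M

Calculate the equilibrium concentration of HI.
[HI] = 6.0460 M

Kc = ([HI]^2) / ([H₂] × [I₂]) = 8.08
[HI]^2 = Kc · (reactant terms)/(other product terms) = 8.08 · 4.524 / 1 = 36.554
[HI] = (36.554)^(1/2) = 6.0460 M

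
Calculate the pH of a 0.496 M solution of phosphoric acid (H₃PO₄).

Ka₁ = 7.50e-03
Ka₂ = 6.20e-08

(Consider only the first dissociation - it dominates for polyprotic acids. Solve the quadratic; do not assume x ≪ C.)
pH = 1.24

x² + Ka₁·x − Ka₁·C = 0 with Ka₁ = 7.50e-03, C = 0.496.
x = (−Ka₁ + √(Ka₁² + 4·Ka₁·C))/2 = 5.7357e-02 M, so pH = 1.24.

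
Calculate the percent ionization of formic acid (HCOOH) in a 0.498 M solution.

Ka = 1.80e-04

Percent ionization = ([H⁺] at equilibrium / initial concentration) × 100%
Percent ionization = 1.88%

Let x = [H⁺]. Ka = x²/(C - x) ⇒ x² + (1.80e-04)x - (1.80e-04)(0.498) = 0. x = 9.3783e-03. Percent = (9.3783e-03/0.498) × 100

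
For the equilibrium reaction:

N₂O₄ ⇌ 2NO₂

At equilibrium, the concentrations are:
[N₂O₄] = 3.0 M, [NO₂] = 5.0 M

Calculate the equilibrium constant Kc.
K_c = 8.3333

Kc = ([NO₂]^2) / ([N₂O₄])
   = ((5.0)^2) / ((3.0))
   = 25 / 3 = 8.3333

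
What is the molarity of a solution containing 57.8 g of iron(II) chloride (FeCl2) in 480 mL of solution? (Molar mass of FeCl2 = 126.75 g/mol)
Moles of FeCl2 = 57.8 g ÷ 126.75 g/mol = 0.456016 mol
Volume = 480 mL = 0.48 L
Molarity = 0.456016 mol ÷ 0.48 L = 0.95 M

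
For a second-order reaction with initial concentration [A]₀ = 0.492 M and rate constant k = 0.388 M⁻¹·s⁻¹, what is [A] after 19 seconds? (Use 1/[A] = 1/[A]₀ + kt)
0.1063 M

1/[A] = 1/[A]₀ + k·t = 1/0.492 + (0.388)·(19) = 2.0325 + 7.3720 = 9.4045
[A] = 1/9.4045 = 0.1063 M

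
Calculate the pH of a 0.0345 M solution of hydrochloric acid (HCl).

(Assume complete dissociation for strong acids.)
pH = 1.46

[H⁺] = 0.0345 M for strong acid. pH = -log[H⁺] = -log(0.0345)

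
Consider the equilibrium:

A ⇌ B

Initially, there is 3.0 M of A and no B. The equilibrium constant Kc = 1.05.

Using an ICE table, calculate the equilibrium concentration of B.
[B] = 1.537 M

ICE: [A] = 3.0 − x, [B] = x.
Kc = x/(3.0 − x) = 1.05 ⇒ x = 1.05·3.0/(1 + 1.05) = 3.15/2.05 = 1.537.
[B] = x = 1.537 M.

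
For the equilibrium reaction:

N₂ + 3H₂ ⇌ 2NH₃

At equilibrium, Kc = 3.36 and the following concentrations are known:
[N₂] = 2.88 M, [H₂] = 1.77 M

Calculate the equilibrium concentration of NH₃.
[NH₃] = 7.3253 M

Kc = ([NH₃]^2) / ([N₂] × [H₂]^3) = 3.36
[NH₃]^2 = Kc · (reactant terms)/(other product terms) = 3.36 · 15.97 / 1 = 53.66
[NH₃] = (53.66)^(1/2) = 7.3253 M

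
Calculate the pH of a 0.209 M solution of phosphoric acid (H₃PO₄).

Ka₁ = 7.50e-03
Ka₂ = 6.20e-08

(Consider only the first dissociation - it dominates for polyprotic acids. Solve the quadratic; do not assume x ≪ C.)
pH = 1.44

x² + Ka₁·x − Ka₁·C = 0 with Ka₁ = 7.50e-03, C = 0.209.
x = (−Ka₁ + √(Ka₁² + 4·Ka₁·C))/2 = 3.6019e-02 M, so pH = 1.44.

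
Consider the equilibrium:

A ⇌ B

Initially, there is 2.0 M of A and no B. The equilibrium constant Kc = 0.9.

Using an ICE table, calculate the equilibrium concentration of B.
[B] = 0.947 M

ICE: [A] = 2.0 − x, [B] = x.
Kc = x/(2.0 − x) = 0.9 ⇒ x = 0.9·2.0/(1 + 0.9) = 1.8/1.9 = 0.9474.
[B] = x = 0.947 M.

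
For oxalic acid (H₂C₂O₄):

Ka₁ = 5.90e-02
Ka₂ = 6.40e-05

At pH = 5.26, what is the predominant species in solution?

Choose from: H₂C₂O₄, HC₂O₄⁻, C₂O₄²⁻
C₂O₄²⁻

pKa1 = 1.23, pKa2 = 4.19. Each pKa is the crossover between adjacent species; pH = 5.26 lies in the region where C₂O₄²⁻ predominates.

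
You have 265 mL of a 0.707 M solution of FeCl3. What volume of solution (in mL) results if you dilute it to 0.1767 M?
Using M₁V₁ = M₂V₂:
0.707 × 265 = 0.1767 × V₂
V₂ = (0.707 × 265) / 0.1767 = 1060 mL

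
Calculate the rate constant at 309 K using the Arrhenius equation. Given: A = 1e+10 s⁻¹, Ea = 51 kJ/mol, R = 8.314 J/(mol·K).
2.39e+01 s⁻¹

k = A·exp(-Ea/(R·T)) = 1e+10·exp(-51000/(8.314·309)) = 1e+10·exp(-19.8519) = 1e+10·2.3902e-09 = 2.39e+01 s⁻¹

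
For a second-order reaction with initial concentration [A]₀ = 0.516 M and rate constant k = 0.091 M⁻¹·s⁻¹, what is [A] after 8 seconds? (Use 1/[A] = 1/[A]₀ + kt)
0.3751 M

1/[A] = 1/[A]₀ + k·t = 1/0.516 + (0.091)·(8) = 1.9380 + 0.7280 = 2.6660
[A] = 1/2.6660 = 0.3751 M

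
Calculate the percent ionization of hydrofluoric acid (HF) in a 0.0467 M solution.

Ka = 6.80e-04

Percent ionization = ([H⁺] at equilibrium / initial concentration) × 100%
Percent ionization = 11.4%

Let x = [H⁺]. Ka = x²/(C - x) ⇒ x² + (6.80e-04)x - (6.80e-04)(0.0467) = 0. x = 5.3055e-03. Percent = (5.3055e-03/0.0467) × 100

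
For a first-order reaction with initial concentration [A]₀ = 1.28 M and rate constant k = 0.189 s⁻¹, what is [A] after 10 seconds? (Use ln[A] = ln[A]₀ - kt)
0.1934 M

ln[A] = ln[A]₀ - k·t = ln(1.28) - (0.189)·(10) = 0.2469 - 1.8900 = -1.6431
[A] = e^(-1.6431) = 0.1934 M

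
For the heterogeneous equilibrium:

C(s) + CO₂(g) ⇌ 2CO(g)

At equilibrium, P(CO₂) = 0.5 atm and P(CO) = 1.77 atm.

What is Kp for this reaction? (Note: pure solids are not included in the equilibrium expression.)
K_p = 6.266

Solid C is excluded.
Kp = P(CO)²/P(CO₂) = (1.77)²/0.5 = 3.133/0.5 = 6.266.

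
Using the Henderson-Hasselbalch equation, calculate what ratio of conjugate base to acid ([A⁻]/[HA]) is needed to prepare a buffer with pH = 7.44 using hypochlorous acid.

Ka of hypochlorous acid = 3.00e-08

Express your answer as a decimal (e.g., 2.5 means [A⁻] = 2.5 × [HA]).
[A⁻]/[HA] = 0.826

pKa = −log(3.00e-08) = 7.5229. pH = pKa + log([A⁻]/[HA]). 7.44 = 7.5229 + log(ratio). log(ratio) = 7.44 − 7.5229 = -0.0829. ratio = 10^(-0.0829) = 0.826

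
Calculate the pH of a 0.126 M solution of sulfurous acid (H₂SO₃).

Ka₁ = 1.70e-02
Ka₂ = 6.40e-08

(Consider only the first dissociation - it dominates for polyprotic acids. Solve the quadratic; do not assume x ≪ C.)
pH = 1.41

x² + Ka₁·x − Ka₁·C = 0 with Ka₁ = 1.70e-02, C = 0.126.
x = (−Ka₁ + √(Ka₁² + 4·Ka₁·C))/2 = 3.8556e-02 M, so pH = 1.41.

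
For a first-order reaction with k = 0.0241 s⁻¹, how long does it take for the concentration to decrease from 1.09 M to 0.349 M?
47.26 s

From ln[A] = ln[A]₀ - k·t: t = ln([A]₀/[A])/k = ln(1.09/0.349)/0.0241 = ln(3.1232)/0.0241 = 1.1389/0.0241 = 47.26 s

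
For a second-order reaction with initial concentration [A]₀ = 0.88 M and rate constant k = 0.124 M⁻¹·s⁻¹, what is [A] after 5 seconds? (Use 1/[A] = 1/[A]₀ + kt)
0.5694 M

1/[A] = 1/[A]₀ + k·t = 1/0.88 + (0.124)·(5) = 1.1364 + 0.6200 = 1.7564
[A] = 1/1.7564 = 0.5694 M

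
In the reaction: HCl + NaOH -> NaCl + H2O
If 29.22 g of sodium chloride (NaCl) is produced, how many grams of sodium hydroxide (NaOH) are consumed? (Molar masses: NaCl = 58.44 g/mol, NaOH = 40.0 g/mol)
Moles of NaCl = 29.22 g ÷ 58.44 g/mol = 0.5 mol
Mole ratio: 1 mol NaOH / 1 mol NaCl
Moles of NaOH = 0.5 × (1/1) = 0.5 mol
Mass of NaOH = 0.5 mol × 40.0 g/mol = 20 g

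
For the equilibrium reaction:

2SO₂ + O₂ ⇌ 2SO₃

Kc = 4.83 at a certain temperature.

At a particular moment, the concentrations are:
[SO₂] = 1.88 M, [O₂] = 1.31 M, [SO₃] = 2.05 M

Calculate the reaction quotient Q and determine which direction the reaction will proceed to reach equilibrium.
Q = 0.908, Q < K, reaction proceeds forward (toward products)

Q = ([SO₃]^2) / ([SO₂]^2 × [O₂])
  = ((2.05)^2) / ((1.88)^2·(1.31)) = 4.2025/4.6301 = 0.9077
Since Q = 0.9077 < Kc = 4.83, the reaction proceeds forward (toward products) to reach equilibrium.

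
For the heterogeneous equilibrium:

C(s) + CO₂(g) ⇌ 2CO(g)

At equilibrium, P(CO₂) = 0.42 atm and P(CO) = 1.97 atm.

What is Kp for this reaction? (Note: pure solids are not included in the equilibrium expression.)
K_p = 9.240

Solid C is excluded.
Kp = P(CO)²/P(CO₂) = (1.97)²/0.42 = 3.881/0.42 = 9.240.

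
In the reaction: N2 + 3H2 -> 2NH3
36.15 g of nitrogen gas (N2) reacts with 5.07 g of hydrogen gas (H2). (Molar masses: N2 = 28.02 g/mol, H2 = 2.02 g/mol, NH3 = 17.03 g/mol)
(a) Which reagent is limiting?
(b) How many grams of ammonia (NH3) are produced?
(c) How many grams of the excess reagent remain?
(a) H2, (b) 28.5 g, (c) 12.71 g

Moles of N2 = 36.15 g ÷ 28.02 g/mol = 1.29015 mol
Moles of H2 = 5.07 g ÷ 2.02 g/mol = 2.5099 mol
Moles ÷ coefficient: N2: 1.29015/1 = 1.29, H2: 2.5099/3 = 0.8366
(a) H2 has the smaller value, so H2 is the limiting reagent.
(b) Moles of NH3 = 2.5099 mol H2 × (2/3) = 1.67327 mol; mass = 1.67327 mol × 17.03 g/mol = 28.5 g
(c) N2 consumed = 2.5099 × (1/3) = 0.836634 mol; remaining = 1.29015 − 0.836634 = 0.453516 mol; mass = 0.453516 mol × 28.02 g/mol = 12.71 g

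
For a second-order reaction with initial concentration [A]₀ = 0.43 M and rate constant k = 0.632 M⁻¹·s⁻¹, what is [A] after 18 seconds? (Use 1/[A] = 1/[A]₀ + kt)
0.0730 M

1/[A] = 1/[A]₀ + k·t = 1/0.43 + (0.632)·(18) = 2.3256 + 11.3760 = 13.7016
[A] = 1/13.7016 = 0.0730 M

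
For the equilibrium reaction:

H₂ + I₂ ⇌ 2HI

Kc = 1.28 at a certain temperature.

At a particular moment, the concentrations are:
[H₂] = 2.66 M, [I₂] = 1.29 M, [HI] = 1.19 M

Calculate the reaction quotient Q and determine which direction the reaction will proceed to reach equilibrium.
Q = 0.413, Q < K, reaction proceeds forward (toward products)

Q = ([HI]^2) / ([H₂] × [I₂])
  = ((1.19)^2) / ((2.66)·(1.29)) = 1.4161/3.4314 = 0.4127
Since Q = 0.4127 < Kc = 1.28, the reaction proceeds forward (toward products) to reach equilibrium.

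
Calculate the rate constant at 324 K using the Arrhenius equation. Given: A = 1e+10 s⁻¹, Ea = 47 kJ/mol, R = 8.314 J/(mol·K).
2.65e+02 s⁻¹

k = A·exp(-Ea/(R·T)) = 1e+10·exp(-47000/(8.314·324)) = 1e+10·exp(-17.4479) = 1e+10·2.6453e-08 = 2.65e+02 s⁻¹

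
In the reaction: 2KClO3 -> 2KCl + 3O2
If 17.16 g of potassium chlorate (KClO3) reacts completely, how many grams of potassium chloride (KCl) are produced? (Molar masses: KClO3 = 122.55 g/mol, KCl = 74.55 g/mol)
Moles of KClO3 = 17.16 g ÷ 122.55 g/mol = 0.140024 mol
Mole ratio: 2 mol KCl / 2 mol KClO3
Moles of KCl = 0.140024 × (2/2) = 0.140024 mol
Mass of KCl = 0.140024 mol × 74.55 g/mol = 10.44 g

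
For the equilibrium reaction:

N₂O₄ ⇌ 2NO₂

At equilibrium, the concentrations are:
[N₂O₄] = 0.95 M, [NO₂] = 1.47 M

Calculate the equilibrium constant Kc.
K_c = 2.2746

Kc = ([NO₂]^2) / ([N₂O₄])
   = ((1.47)^2) / ((0.95))
   = 2.1609 / 0.95 = 2.2746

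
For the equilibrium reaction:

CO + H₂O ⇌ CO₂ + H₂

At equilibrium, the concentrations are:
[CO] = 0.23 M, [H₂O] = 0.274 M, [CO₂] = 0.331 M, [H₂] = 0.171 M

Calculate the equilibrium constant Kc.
K_c = 0.8981

Kc = ([CO₂] × [H₂]) / ([CO] × [H₂O])
   = ((0.331)·(0.171)) / ((0.23)·(0.274))
   = 0.056601 / 0.06302 = 0.8981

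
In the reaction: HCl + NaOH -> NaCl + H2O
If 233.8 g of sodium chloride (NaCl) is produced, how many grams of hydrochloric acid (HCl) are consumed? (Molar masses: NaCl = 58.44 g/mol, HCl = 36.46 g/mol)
Moles of NaCl = 233.8 g ÷ 58.44 g/mol = 4.00068 mol
Mole ratio: 1 mol HCl / 1 mol NaCl
Moles of HCl = 4.00068 × (1/1) = 4.00068 mol
Mass of HCl = 4.00068 mol × 36.46 g/mol = 145.9 g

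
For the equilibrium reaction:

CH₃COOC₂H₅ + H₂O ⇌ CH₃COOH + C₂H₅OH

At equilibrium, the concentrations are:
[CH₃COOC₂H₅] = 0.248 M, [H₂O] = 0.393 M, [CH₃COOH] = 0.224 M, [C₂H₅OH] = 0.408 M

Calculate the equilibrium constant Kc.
K_c = 0.9377

Kc = ([CH₃COOH] × [C₂H₅OH]) / ([CH₃COOC₂H₅] × [H₂O])
   = ((0.224)·(0.408)) / ((0.248)·(0.393))
   = 0.091392 / 0.097464 = 0.9377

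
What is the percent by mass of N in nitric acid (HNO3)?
Mass of N in formula = 14.01 × 1 = 14.01 g/mol
Molar mass = 63.02 g/mol
% N = (14.01/63.02) × 100% = 22.23%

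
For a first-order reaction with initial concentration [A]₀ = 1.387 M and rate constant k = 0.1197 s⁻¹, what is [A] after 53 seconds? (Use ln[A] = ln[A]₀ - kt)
0.0024 M

ln[A] = ln[A]₀ - k·t = ln(1.387) - (0.1197)·(53) = 0.3271 - 6.3441 = -6.0170
[A] = e^(-6.0170) = 0.0024 M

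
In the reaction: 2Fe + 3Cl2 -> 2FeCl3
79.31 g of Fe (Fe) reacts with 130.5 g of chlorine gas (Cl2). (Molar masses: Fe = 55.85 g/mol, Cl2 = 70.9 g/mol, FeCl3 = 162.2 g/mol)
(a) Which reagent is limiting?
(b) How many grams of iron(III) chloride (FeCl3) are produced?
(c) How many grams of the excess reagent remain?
(a) Cl2, (b) 199 g, (c) 10.78 g

Moles of Fe = 79.31 g ÷ 55.85 g/mol = 1.42005 mol
Moles of Cl2 = 130.5 g ÷ 70.9 g/mol = 1.84062 mol
Moles ÷ coefficient: Fe: 1.42005/2 = 0.71, Cl2: 1.84062/3 = 0.6135
(a) Cl2 has the smaller value, so Cl2 is the limiting reagent.
(b) Moles of FeCl3 = 1.84062 mol Cl2 × (2/3) = 1.22708 mol; mass = 1.22708 mol × 162.2 g/mol = 199 g
(c) Fe consumed = 1.84062 × (2/3) = 1.22708 mol; remaining = 1.42005 − 1.22708 = 0.192973 mol; mass = 0.192973 mol × 55.85 g/mol = 10.78 g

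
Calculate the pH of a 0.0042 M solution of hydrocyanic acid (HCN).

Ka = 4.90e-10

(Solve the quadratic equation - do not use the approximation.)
pH = 5.84

x² + Ka×x - Ka×C = 0. Using quadratic formula: [H⁺] = 1.4343e-06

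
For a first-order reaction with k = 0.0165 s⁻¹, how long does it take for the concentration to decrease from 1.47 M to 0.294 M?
97.54 s

From ln[A] = ln[A]₀ - k·t: t = ln([A]₀/[A])/k = ln(1.47/0.294)/0.0165 = ln(5.0000)/0.0165 = 1.6094/0.0165 = 97.54 s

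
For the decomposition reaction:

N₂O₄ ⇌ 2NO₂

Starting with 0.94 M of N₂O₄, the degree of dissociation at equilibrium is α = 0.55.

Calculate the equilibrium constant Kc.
K_c = 2.5276

x = α·[A]₀ = 0.55 × 0.94 = 0.517 M dissociated.
At eq: [N₂O₄] = 0.94 − 0.517 = 0.423 M; [NO₂] = 2x = 1.034 M.
Kc = [NO₂]²/[N₂O₄] = (1.034)²/0.423 = 2.528.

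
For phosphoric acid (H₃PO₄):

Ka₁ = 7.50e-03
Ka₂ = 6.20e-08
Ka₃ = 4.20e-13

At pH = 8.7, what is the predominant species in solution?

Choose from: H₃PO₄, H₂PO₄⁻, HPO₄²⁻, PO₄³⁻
HPO₄²⁻

pKa1 = 2.12, pKa2 = 7.21, pKa3 = 12.38. Each pKa is the crossover between adjacent species; pH = 8.7 lies in the region where HPO₄²⁻ predominates.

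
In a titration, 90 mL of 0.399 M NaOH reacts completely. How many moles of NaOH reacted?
Moles = Molarity × Volume (L)
Moles = 0.399 M × 0.09 L = 0.03591 mol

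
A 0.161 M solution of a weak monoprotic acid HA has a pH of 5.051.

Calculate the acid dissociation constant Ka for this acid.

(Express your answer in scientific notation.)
K_a = 4.91e-10

[H⁺] = 10^(−pH) = 10^(−5.051) = 8.892e-06 M. For HA ⇌ H⁺ + A⁻, Ka = x²/(C − x) = (8.892e-06)²/(0.161 − 8.892e-06) = 4.91e-10.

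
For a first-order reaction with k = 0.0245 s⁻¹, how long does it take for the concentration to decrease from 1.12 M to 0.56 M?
28.29 s

From ln[A] = ln[A]₀ - k·t: t = ln([A]₀/[A])/k = ln(1.12/0.56)/0.0245 = ln(2.0000)/0.0245 = 0.6931/0.0245 = 28.29 s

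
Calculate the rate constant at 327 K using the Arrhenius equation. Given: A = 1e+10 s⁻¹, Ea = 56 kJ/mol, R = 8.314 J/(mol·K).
1.13e+01 s⁻¹

k = A·exp(-Ea/(R·T)) = 1e+10·exp(-56000/(8.314·327)) = 1e+10·exp(-20.5982) = 1e+10·1.1332e-09 = 1.13e+01 s⁻¹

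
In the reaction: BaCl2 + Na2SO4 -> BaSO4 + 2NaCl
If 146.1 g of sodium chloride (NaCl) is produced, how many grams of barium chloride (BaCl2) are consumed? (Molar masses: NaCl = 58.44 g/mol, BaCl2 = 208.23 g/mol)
Moles of NaCl = 146.1 g ÷ 58.44 g/mol = 2.5 mol
Mole ratio: 1 mol BaCl2 / 2 mol NaCl
Moles of BaCl2 = 2.5 × (1/2) = 1.25 mol
Mass of BaCl2 = 1.25 mol × 208.23 g/mol = 260.3 g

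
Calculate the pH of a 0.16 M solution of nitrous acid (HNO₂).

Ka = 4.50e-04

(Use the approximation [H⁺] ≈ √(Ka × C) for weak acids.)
pH = 2.07

[H⁺] = √(Ka × C) = √(4.50e-04 × 0.16) = 8.4853e-03. pH = -log(8.4853e-03)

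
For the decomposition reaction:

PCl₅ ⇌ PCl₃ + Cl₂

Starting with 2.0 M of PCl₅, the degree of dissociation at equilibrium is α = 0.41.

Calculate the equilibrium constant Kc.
K_c = 0.5698

x = α·[A]₀ = 0.41 × 2.0 = 0.82 M dissociated.
At eq: [PCl₅] = 2.0 − 0.82 = 1.18 M; [PCl₃] = [Cl₂] = x = 0.82 M.
Kc = [PCl₃][Cl₂]/[PCl₅] = (0.82)²/1.18 = 0.5698.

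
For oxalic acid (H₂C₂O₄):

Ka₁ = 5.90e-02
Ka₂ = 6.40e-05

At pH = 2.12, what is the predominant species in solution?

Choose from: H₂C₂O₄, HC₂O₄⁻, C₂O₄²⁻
HC₂O₄⁻

pKa1 = 1.23, pKa2 = 4.19. Each pKa is the crossover between adjacent species; pH = 2.12 lies in the region where HC₂O₄⁻ predominates.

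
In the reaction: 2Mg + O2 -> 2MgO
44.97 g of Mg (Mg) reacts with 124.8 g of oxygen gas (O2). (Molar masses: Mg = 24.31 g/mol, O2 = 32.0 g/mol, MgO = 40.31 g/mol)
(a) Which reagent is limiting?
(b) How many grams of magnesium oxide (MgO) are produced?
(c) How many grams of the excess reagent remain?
(a) Mg, (b) 74.57 g, (c) 95.2 g

Moles of Mg = 44.97 g ÷ 24.31 g/mol = 1.84986 mol
Moles of O2 = 124.8 g ÷ 32.0 g/mol = 3.9 mol
Moles ÷ coefficient: Mg: 1.84986/2 = 0.9249, O2: 3.9/1 = 3.9
(a) Mg has the smaller value, so Mg is the limiting reagent.
(b) Moles of MgO = 1.84986 mol Mg × (2/2) = 1.84986 mol; mass = 1.84986 mol × 40.31 g/mol = 74.57 g
(c) O2 consumed = 1.84986 × (1/2) = 0.924928 mol; remaining = 3.9 − 0.924928 = 2.97507 mol; mass = 2.97507 mol × 32.0 g/mol = 95.2 g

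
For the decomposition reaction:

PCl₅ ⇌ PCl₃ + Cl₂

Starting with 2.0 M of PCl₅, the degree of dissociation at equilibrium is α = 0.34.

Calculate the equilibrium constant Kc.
K_c = 0.3503

x = α·[A]₀ = 0.34 × 2.0 = 0.68 M dissociated.
At eq: [PCl₅] = 2.0 − 0.68 = 1.32 M; [PCl₃] = [Cl₂] = x = 0.68 M.
Kc = [PCl₃][Cl₂]/[PCl₅] = (0.68)²/1.32 = 0.3503.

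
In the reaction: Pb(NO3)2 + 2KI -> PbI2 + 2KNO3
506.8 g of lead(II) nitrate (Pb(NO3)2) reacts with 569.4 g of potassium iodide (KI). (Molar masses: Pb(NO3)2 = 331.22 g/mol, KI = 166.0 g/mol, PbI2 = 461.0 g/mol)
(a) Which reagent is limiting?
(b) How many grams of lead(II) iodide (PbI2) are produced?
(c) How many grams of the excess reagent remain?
(a) Pb(NO3)2, (b) 705.4 g, (c) 61.41 g

Moles of Pb(NO3)2 = 506.8 g ÷ 331.22 g/mol = 1.5301 mol
Moles of KI = 569.4 g ÷ 166.0 g/mol = 3.43012 mol
Moles ÷ coefficient: Pb(NO3)2: 1.5301/1 = 1.53, KI: 3.43012/2 = 1.715
(a) Pb(NO3)2 has the smaller value, so Pb(NO3)2 is the limiting reagent.
(b) Moles of PbI2 = 1.5301 mol Pb(NO3)2 × (1/1) = 1.5301 mol; mass = 1.5301 mol × 461.0 g/mol = 705.4 g
(c) KI consumed = 1.5301 × (2/1) = 3.0602 mol; remaining = 3.43012 − 3.0602 = 0.369919 mol; mass = 0.369919 mol × 166.0 g/mol = 61.41 g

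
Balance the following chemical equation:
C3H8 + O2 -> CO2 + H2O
Balanced equation:
C3H8 + 5O2 -> 3CO2 + 4H2O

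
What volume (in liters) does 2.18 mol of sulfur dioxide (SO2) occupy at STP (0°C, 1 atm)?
At STP, 1 mol of gas occupies 22.4 L
Volume = 2.18 mol × 22.4 L/mol = 48.83 L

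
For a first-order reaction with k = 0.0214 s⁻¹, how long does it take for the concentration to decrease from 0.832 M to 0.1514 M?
79.62 s

From ln[A] = ln[A]₀ - k·t: t = ln([A]₀/[A])/k = ln(0.832/0.1514)/0.0214 = ln(5.4954)/0.0214 = 1.7039/0.0214 = 79.62 s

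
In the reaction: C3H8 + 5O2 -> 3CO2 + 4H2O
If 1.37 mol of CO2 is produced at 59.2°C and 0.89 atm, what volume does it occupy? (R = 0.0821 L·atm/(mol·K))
T = 59.2°C + 273.15 = 332.35 K
V = nRT/P = (1.37 × 0.0821 × 332.35) / 0.89
V = 42.00 L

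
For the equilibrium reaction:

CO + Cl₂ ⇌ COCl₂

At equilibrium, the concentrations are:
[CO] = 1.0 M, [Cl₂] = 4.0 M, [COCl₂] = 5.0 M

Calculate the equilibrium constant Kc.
K_c = 1.2500

Kc = ([COCl₂]) / ([CO] × [Cl₂])
   = ((5.0)) / ((1.0)·(4.0))
   = 5 / 4 = 1.2500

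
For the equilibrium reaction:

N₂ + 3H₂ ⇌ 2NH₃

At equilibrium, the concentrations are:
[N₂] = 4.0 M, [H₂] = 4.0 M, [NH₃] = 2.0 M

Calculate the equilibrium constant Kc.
K_c = 0.0156

Kc = ([NH₃]^2) / ([N₂] × [H₂]^3)
   = ((2.0)^2) / ((4.0)·(4.0)^3)
   = 4 / 256 = 0.0156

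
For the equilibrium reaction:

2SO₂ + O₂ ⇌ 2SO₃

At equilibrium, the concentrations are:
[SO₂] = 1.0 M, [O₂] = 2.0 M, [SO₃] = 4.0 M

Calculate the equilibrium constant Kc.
K_c = 8.0000

Kc = ([SO₃]^2) / ([SO₂]^2 × [O₂])
   = ((4.0)^2) / ((1.0)^2·(2.0))
   = 16 / 2 = 8.0000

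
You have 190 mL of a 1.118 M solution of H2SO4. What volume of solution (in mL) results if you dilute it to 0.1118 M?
Using M₁V₁ = M₂V₂:
1.118 × 190 = 0.1118 × V₂
V₂ = (1.118 × 190) / 0.1118 = 1900 mL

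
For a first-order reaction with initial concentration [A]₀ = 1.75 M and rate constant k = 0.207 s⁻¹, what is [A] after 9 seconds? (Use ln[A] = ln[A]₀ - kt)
0.2716 M

ln[A] = ln[A]₀ - k·t = ln(1.75) - (0.207)·(9) = 0.5596 - 1.8630 = -1.3034
[A] = e^(-1.3034) = 0.2716 M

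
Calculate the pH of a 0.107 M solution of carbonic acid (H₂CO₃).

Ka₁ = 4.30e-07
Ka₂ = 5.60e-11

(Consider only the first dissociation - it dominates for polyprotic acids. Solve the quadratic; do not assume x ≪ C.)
pH = 3.67

x² + Ka₁·x − Ka₁·C = 0 with Ka₁ = 4.30e-07, C = 0.107.
x = (−Ka₁ + √(Ka₁² + 4·Ka₁·C))/2 = 2.1428e-04 M, so pH = 3.67.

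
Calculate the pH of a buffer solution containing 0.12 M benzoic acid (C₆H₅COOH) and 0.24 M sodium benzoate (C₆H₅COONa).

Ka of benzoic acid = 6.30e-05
pH = 4.50

pKa = -log(6.30e-05) = 4.20. pH = pKa + log([A⁻]/[HA]) = 4.20 + log(0.24/0.12)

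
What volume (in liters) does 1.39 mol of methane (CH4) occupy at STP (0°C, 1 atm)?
At STP, 1 mol of gas occupies 22.4 L
Volume = 1.39 mol × 22.4 L/mol = 31.14 L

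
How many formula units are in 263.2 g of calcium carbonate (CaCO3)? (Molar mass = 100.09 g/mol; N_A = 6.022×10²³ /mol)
Moles = 263.2 g ÷ 100.09 g/mol = 2.62963 mol
Formula units = 2.62963 mol × 6.022×10²³ /mol = 1.584e+24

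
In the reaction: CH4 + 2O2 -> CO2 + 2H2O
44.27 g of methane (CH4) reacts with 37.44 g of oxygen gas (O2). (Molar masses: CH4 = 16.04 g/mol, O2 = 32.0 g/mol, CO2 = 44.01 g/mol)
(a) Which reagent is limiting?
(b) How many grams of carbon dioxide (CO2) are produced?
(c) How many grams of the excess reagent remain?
(a) O2, (b) 25.75 g, (c) 34.89 g

Moles of CH4 = 44.27 g ÷ 16.04 g/mol = 2.75998 mol
Moles of O2 = 37.44 g ÷ 32.0 g/mol = 1.17 mol
Moles ÷ coefficient: CH4: 2.75998/1 = 2.76, O2: 1.17/2 = 0.585
(a) O2 has the smaller value, so O2 is the limiting reagent.
(b) Moles of CO2 = 1.17 mol O2 × (1/2) = 0.585 mol; mass = 0.585 mol × 44.01 g/mol = 25.75 g
(c) CH4 consumed = 1.17 × (1/2) = 0.585 mol; remaining = 2.75998 − 0.585 = 2.17498 mol; mass = 2.17498 mol × 16.04 g/mol = 34.89 g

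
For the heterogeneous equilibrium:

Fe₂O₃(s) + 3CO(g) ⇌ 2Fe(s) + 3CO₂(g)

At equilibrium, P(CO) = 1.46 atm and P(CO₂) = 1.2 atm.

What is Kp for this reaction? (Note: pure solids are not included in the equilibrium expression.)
K_p = 0.555

Solids (Fe₂O₃, Fe) are excluded.
Kp = P(CO₂)³/P(CO)³ = (1.2)³/(1.46)³ = 1.728/3.112 = 0.555.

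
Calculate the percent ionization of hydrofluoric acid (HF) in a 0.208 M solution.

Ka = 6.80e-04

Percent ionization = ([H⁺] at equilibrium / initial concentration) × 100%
Percent ionization = 5.56%

Let x = [H⁺]. Ka = x²/(C - x) ⇒ x² + (6.80e-04)x - (6.80e-04)(0.208) = 0. x = 1.1558e-02. Percent = (1.1558e-02/0.208) × 100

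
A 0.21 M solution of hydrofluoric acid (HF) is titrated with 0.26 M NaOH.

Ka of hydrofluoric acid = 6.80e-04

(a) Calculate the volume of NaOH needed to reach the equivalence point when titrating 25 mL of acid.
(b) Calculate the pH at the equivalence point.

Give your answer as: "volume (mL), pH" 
V = 20.2 mL, pH = 8.12

(a) At equivalence: moles acid = moles base.
moles acid = 0.21 × 0.025 = 0.00525 mol; V_NaOH = 0.00525/0.26 = 0.02019 L = 20.2 mL.
(b) At equivalence, all acid → conjugate base A⁻ at [A⁻] = 0.00525/0.04519 = 0.1162 M.
Kb = Kw/Ka = 1.0e-14/6.80e-04 = 1.471e-11; [OH⁻] = √(Kb·[A⁻]) = 1.307e-06; pOH = 5.88; pH = 14 − pOH = 8.12.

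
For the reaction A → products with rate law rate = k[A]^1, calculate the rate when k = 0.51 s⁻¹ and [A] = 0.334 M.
0.1703 M/s

rate = k·[A]^1 = 0.51·(0.334)^1 = 0.51·0.334 = 0.1703 M/s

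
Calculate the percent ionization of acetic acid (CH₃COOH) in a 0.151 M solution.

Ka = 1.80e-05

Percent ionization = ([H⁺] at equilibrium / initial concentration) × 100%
Percent ionization = 1.09%

Let x = [H⁺]. Ka = x²/(C - x) ⇒ x² + (1.80e-05)x - (1.80e-05)(0.151) = 0. x = 1.6397e-03. Percent = (1.6397e-03/0.151) × 100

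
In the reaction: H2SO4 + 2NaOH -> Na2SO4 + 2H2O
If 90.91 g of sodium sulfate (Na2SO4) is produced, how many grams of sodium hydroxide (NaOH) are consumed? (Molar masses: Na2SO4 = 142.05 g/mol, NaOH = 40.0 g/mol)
Moles of Na2SO4 = 90.91 g ÷ 142.05 g/mol = 0.639986 mol
Mole ratio: 2 mol NaOH / 1 mol Na2SO4
Moles of NaOH = 0.639986 × (2/1) = 1.27997 mol
Mass of NaOH = 1.27997 mol × 40.0 g/mol = 51.2 g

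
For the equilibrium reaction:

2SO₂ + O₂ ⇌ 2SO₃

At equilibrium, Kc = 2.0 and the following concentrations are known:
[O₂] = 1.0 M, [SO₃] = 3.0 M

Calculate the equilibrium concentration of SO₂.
[SO₂] = 2.1213 M

Kc = ([SO₃]^2) / ([SO₂]^2 × [O₂]) = 2.0
[SO₂]^2 = (product terms)/(Kc · other reactant terms) = 9 / (2.0 · 1) = 4.5
[SO₂] = (4.5)^(1/2) = 2.1213 M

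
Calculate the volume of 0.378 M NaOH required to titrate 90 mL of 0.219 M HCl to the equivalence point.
V_{base} = 52.1 mL

At equivalence: moles acid = moles base.
moles HCl = 0.219 M × 0.09 L = 0.01971 mol
V_NaOH = 0.01971 mol ÷ 0.378 M = 0.05214 L = 52.1 mL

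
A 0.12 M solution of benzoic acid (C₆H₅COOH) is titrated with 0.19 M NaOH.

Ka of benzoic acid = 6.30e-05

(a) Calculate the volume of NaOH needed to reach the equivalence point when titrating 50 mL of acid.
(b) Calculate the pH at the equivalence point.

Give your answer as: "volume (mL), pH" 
V = 31.6 mL, pH = 8.53

(a) At equivalence: moles acid = moles base.
moles acid = 0.12 × 0.05 = 0.006 mol; V_NaOH = 0.006/0.19 = 0.03158 L = 31.6 mL.
(b) At equivalence, all acid → conjugate base A⁻ at [A⁻] = 0.006/0.08158 = 0.07355 M.
Kb = Kw/Ka = 1.0e-14/6.30e-05 = 1.587e-10; [OH⁻] = √(Kb·[A⁻]) = 3.417e-06; pOH = 5.47; pH = 14 − pOH = 8.53.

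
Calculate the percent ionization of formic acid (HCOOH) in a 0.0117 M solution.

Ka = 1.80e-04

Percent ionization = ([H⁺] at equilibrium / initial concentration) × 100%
Percent ionization = 11.7%

Let x = [H⁺]. Ka = x²/(C - x) ⇒ x² + (1.80e-04)x - (1.80e-04)(0.0117) = 0. x = 1.3640e-03. Percent = (1.3640e-03/0.0117) × 100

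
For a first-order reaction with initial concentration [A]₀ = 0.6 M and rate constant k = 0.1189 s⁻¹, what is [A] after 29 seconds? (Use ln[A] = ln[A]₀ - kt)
0.0191 M

ln[A] = ln[A]₀ - k·t = ln(0.6) - (0.1189)·(29) = -0.5108 - 3.4481 = -3.9589
[A] = e^(-3.9589) = 0.0191 M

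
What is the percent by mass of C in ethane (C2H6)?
Mass of C in formula = 12.01 × 2 = 24.02 g/mol
Molar mass = 30.07 g/mol
% C = (24.02/30.07) × 100% = 79.88%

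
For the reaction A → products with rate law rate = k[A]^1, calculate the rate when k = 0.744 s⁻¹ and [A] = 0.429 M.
0.3192 M/s

rate = k·[A]^1 = 0.744·(0.429)^1 = 0.744·0.429 = 0.3192 M/s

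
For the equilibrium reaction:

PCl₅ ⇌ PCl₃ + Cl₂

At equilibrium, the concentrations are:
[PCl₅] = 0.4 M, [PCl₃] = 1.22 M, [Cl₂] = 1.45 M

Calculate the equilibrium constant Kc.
K_c = 4.4225

Kc = ([PCl₃] × [Cl₂]) / ([PCl₅])
   = ((1.22)·(1.45)) / ((0.4))
   = 1.769 / 0.4 = 4.4225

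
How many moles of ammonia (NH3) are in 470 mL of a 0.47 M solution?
Moles = Molarity × Volume (L)
Moles = 0.47 M × 0.47 L = 0.2209 mol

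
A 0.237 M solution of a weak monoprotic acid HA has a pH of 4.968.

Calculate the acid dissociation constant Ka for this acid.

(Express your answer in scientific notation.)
K_a = 4.89e-10

[H⁺] = 10^(−pH) = 10^(−4.968) = 1.076e-05 M. For HA ⇌ H⁺ + A⁻, Ka = x²/(C − x) = (1.076e-05)²/(0.237 − 1.076e-05) = 4.89e-10.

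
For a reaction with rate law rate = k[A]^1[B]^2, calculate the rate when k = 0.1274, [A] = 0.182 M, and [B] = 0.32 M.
0.002374 M/s

rate = k·[A]^1·[B]^2 = 0.1274·(0.182)^1·(0.32)^2 = 0.1274·0.182·0.1024 = 0.002374 M/s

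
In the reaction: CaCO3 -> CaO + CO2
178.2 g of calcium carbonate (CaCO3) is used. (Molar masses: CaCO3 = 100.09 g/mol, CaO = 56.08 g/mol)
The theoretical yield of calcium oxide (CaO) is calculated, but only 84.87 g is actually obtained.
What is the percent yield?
Moles of CaCO3 = 178.2 g ÷ 100.09 g/mol = 1.7804 mol
Mole ratio: 1 mol CaO / 1 mol CaCO3
Moles of CaO = 1.7804 × (1/1) = 1.7804 mol
Theoretical yield = 1.7804 mol × 56.08 g/mol = 99.845 g
Actual yield = 84.87 g
Percent yield = (84.87 / 99.845) × 100% = 85.0%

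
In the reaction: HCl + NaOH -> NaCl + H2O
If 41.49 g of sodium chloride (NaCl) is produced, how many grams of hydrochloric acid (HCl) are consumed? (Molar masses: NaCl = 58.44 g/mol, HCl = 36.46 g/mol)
Moles of NaCl = 41.49 g ÷ 58.44 g/mol = 0.709959 mol
Mole ratio: 1 mol HCl / 1 mol NaCl
Moles of HCl = 0.709959 × (1/1) = 0.709959 mol
Mass of HCl = 0.709959 mol × 36.46 g/mol = 25.89 g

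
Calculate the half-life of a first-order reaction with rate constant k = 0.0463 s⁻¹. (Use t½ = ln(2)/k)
14.97 s

t½ = ln(2)/k = 0.6931/0.0463 = 14.97 s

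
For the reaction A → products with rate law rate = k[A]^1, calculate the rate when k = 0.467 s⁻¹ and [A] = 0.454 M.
0.212 M/s

rate = k·[A]^1 = 0.467·(0.454)^1 = 0.467·0.454 = 0.212 M/s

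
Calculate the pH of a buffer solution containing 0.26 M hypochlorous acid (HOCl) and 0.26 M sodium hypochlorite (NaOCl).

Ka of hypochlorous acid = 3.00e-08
pH = 7.52

pKa = -log(3.00e-08) = 7.52. pH = pKa + log([A⁻]/[HA]) = 7.52 + log(0.26/0.26)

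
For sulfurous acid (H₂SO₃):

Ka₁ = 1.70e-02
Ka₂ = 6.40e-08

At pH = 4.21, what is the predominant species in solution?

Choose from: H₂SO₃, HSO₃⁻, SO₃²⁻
HSO₃⁻

pKa1 = 1.77, pKa2 = 7.19. Each pKa is the crossover between adjacent species; pH = 4.21 lies in the region where HSO₃⁻ predominates.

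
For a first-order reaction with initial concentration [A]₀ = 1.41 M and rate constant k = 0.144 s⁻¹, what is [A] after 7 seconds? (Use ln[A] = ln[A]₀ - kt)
0.5146 M

ln[A] = ln[A]₀ - k·t = ln(1.41) - (0.144)·(7) = 0.3436 - 1.0080 = -0.6644
[A] = e^(-0.6644) = 0.5146 M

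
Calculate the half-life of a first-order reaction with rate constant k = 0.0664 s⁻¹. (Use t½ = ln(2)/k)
10.44 s

t½ = ln(2)/k = 0.6931/0.0664 = 10.44 s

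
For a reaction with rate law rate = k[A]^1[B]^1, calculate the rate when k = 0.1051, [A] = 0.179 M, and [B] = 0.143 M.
0.00269 M/s

rate = k·[A]^1·[B]^1 = 0.1051·(0.179)^1·(0.143)^1 = 0.1051·0.179·0.143 = 0.00269 M/s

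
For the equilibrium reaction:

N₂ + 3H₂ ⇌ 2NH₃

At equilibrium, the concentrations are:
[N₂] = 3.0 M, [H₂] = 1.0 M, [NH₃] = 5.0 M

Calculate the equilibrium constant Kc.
K_c = 8.3333

Kc = ([NH₃]^2) / ([N₂] × [H₂]^3)
   = ((5.0)^2) / ((3.0)·(1.0)^3)
   = 25 / 3 = 8.3333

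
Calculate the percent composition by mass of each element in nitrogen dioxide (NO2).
N: 30.45%, O: 69.55%

Molar mass of NO2 = 46.01 g/mol
% N = (1 × 14.01) / 46.01 × 100% = 14.01 / 46.01 × 100% = 30.45%
% O = (2 × 16.0) / 46.01 × 100% = 32 / 46.01 × 100% = 69.55%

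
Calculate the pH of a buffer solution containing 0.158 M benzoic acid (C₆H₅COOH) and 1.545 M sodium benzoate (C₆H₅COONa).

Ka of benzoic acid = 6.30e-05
pH = 5.19

pKa = -log(6.30e-05) = 4.20. pH = pKa + log([A⁻]/[HA]) = 4.20 + log(1.545/0.158)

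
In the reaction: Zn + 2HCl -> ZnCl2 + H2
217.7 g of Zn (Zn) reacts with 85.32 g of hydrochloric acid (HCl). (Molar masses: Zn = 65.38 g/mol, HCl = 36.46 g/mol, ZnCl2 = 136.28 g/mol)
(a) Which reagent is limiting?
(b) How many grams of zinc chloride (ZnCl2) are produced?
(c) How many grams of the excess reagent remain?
(a) HCl, (b) 159.5 g, (c) 141.2 g

Moles of Zn = 217.7 g ÷ 65.38 g/mol = 3.32976 mol
Moles of HCl = 85.32 g ÷ 36.46 g/mol = 2.3401 mol
Moles ÷ coefficient: Zn: 3.32976/1 = 3.33, HCl: 2.3401/2 = 1.17
(a) HCl has the smaller value, so HCl is the limiting reagent.
(b) Moles of ZnCl2 = 2.3401 mol HCl × (1/2) = 1.17005 mol; mass = 1.17005 mol × 136.28 g/mol = 159.5 g
(c) Zn consumed = 2.3401 × (1/2) = 1.17005 mol; remaining = 3.32976 − 1.17005 = 2.15972 mol; mass = 2.15972 mol × 65.38 g/mol = 141.2 g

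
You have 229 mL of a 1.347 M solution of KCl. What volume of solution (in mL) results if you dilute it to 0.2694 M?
Using M₁V₁ = M₂V₂:
1.347 × 229 = 0.2694 × V₂
V₂ = (1.347 × 229) / 0.2694 = 1145 mL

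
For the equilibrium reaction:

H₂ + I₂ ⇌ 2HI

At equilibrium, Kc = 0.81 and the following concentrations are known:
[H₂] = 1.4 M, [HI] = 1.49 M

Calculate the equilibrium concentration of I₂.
[I₂] = 1.9578 M

Kc = ([HI]^2) / ([H₂] × [I₂]) = 0.81
[I₂]^1 = (product terms)/(Kc · other reactant terms) = 2.2201 / (0.81 · 1.4) = 1.9578
[I₂] = 1.9578 M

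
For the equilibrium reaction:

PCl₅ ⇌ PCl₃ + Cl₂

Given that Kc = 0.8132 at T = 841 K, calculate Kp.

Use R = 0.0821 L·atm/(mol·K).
K_p = 56.1483

Δn = (moles gaseous products) − (moles gaseous reactants) = 1
T = 841 K; RT = 0.0821 × 841 = 69.0461
Kp = Kc·(RT)^Δn = 0.8132 × (69.0461)^1 = 0.8132 × 69.0461 = 56.1483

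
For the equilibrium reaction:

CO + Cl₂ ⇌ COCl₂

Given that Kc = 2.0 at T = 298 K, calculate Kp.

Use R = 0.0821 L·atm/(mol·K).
K_p = 0.0817

Δn = (moles gaseous products) − (moles gaseous reactants) = -1
T = 298 K; RT = 0.0821 × 298 = 24.4658
Kp = Kc·(RT)^Δn = 2.0 × (24.4658)^-1 = 2.0 × 0.0408734 = 0.0817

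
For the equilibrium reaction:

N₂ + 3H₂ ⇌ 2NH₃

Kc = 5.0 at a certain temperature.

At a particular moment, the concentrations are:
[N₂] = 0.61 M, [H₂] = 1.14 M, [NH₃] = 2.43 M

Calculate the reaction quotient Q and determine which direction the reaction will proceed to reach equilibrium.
Q = 6.534, Q > K, reaction proceeds reverse (toward reactants)

Q = ([NH₃]^2) / ([N₂] × [H₂]^3)
  = ((2.43)^2) / ((0.61)·(1.14)^3) = 5.9049/0.90374 = 6.534
Since Q = 6.534 > Kc = 5.0, the reaction proceeds reverse (toward reactants) to reach equilibrium.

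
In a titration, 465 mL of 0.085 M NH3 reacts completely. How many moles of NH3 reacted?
Moles = Molarity × Volume (L)
Moles = 0.085 M × 0.465 L = 0.03953 mol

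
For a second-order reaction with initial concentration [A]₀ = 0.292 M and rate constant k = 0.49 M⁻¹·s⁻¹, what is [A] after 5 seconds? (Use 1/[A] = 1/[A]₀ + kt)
0.1702 M

1/[A] = 1/[A]₀ + k·t = 1/0.292 + (0.49)·(5) = 3.4247 + 2.4500 = 5.8747
[A] = 1/5.8747 = 0.1702 M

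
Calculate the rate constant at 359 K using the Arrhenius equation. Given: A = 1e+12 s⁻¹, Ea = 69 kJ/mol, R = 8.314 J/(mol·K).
9.12e+01 s⁻¹

k = A·exp(-Ea/(R·T)) = 1e+12·exp(-69000/(8.314·359)) = 1e+12·exp(-23.1177) = 1e+12·9.1224e-11 = 9.12e+01 s⁻¹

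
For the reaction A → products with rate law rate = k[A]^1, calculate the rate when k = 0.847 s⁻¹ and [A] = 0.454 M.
0.3845 M/s

rate = k·[A]^1 = 0.847·(0.454)^1 = 0.847·0.454 = 0.3845 M/s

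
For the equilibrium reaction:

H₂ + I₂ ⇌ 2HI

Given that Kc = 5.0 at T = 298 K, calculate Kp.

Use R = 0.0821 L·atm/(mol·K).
K_p = 5.0000

Δn = (moles gaseous products) − (moles gaseous reactants) = 0
T = 298 K; RT = 0.0821 × 298 = 24.4658
Kp = Kc·(RT)^Δn = 5.0 × (24.4658)^0 = 5.0 × 1 = 5.0000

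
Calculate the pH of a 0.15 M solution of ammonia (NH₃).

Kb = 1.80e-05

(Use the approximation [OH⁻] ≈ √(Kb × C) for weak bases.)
pH = 11.22

[OH⁻] = √(Kb × C) = √(1.80e-05 × 0.15) = 1.6432e-03. pOH = 2.78, pH = 14 - pOH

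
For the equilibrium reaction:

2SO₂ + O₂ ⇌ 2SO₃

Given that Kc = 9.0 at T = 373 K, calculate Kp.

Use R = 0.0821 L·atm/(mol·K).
K_p = 0.2939

Δn = (moles gaseous products) − (moles gaseous reactants) = -1
T = 373 K; RT = 0.0821 × 373 = 30.6233
Kp = Kc·(RT)^Δn = 9.0 × (30.6233)^-1 = 9.0 × 0.0326549 = 0.2939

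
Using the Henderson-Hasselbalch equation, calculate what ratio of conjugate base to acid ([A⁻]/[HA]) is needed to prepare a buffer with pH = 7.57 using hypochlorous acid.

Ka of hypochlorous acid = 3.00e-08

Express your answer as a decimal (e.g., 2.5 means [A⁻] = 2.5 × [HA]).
[A⁻]/[HA] = 1.115

pKa = −log(3.00e-08) = 7.5229. pH = pKa + log([A⁻]/[HA]). 7.57 = 7.5229 + log(ratio). log(ratio) = 7.57 − 7.5229 = 0.0471. ratio = 10^(0.0471) = 1.115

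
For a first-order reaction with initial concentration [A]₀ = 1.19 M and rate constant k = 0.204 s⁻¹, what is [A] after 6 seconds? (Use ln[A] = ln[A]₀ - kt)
0.3499 M

ln[A] = ln[A]₀ - k·t = ln(1.19) - (0.204)·(6) = 0.1740 - 1.2240 = -1.0500
[A] = e^(-1.0500) = 0.3499 M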